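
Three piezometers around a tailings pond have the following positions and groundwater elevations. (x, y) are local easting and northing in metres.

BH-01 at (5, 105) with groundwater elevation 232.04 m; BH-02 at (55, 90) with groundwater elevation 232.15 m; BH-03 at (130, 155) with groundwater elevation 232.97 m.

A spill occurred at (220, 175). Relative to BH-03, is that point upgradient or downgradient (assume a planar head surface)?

With h = a·x + b·y + c and BH-01 as origin, the differences give:
  50·a + (-15)·b = +0.11
  125·a + 50·b = +0.93
Eliminate b (×50 and ×(-15), subtract): 4375·a = 19.450 → a = ∂h/∂x = +0.004446
Back-substitute: b = ∂h/∂y = +0.007486.
Head at (220, 175) = 232.04 + (+0.004446)·(215) + (+0.007486)·(70) = 233.52 m.
That is higher than the 232.97 m at BH-03, so the point is upgradient.

upgradient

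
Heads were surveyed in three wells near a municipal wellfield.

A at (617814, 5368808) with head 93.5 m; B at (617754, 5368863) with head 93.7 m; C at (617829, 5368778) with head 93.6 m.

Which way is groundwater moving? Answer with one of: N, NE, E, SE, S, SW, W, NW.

NE

Three-point gradient (reference A): Δ to B = (-60, 55, +0.2), Δ to C = (15, -30, +0.1).
∂h/∂x = -0.01179, ∂h/∂y = -0.009231 (det = 975).
Flow = −∇h = (+0.01179 east, +0.009231 north), which points northeast.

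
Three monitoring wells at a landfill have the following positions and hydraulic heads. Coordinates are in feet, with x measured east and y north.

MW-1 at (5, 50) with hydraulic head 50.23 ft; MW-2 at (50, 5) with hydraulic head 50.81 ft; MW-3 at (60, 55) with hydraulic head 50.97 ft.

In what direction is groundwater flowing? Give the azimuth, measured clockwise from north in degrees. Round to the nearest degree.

268°

With h = a·x + b·y + c and MW-1 as origin, the differences give:
  45·a + (-45)·b = +0.58
  55·a + 5·b = +0.74
Eliminate b (×5 and ×(-45), subtract): 2700·a = 36.200 → a = ∂h/∂x = +0.01341
Back-substitute: b = ∂h/∂y = +0.0005185.
Flow direction (−∇h) has components (-0.01341 E, -0.0005185 N).
Azimuth = atan2(E, N) = atan2(-0.01341, -0.0005185) = 267.8° ≈ 268°.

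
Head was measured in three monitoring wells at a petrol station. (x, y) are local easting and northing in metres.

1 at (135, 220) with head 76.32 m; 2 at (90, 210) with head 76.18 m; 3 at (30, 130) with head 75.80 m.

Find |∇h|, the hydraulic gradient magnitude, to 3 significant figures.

Differences from 1: to 2 (Δx, Δy, Δh) = (-45, -10, -0.14); to 3 = (-105, -90, -0.52).
Determinant of the coordinate differences = (-45)·(-90) − (-105)·(-10) = 3000.
∂h/∂x = [(-0.14)·(-90) − (-0.52)·(-10)] / 3000 = +0.002467
∂h/∂y = [(-45)·(-0.52) − (-105)·(-0.14)] / 3000 = +0.002900
|∇h| = √(0.002467² + 0.002900²) = 0.003807

0.00381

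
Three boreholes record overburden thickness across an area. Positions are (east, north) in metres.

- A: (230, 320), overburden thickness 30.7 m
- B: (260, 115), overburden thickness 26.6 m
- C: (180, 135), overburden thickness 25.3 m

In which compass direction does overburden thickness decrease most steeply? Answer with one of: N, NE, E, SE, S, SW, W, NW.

SW

Differences from A: to B (Δx, Δy, Δh) = (30, -205, -4.1); to C = (-50, -185, -5.4).
Solve a·Δx + b·Δy = Δd: det = 30·(-185) − (-50)·(-205) = -15800.
∂d/∂x = [(-4.1)·(-185) − (-5.4)·(-205)] / -15800 = +0.02206
∂d/∂y = [30·(-5.4) − (-50)·(-4.1)] / -15800 = +0.02323
Steepest decrease is along −∇f = (-0.02206 E, -0.02323 N) → southwest.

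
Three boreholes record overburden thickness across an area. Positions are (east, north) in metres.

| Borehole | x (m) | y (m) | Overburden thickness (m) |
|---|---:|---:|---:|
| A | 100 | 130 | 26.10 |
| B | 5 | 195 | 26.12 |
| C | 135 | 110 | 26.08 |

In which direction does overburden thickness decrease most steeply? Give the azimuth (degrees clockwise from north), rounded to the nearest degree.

With d = a·x + b·y + c and A as origin, the differences give:
  (-95)·a + 65·b = +0.02
  35·a + (-20)·b = -0.02
Eliminate b (×(-20) and ×65, subtract): -375·a = 0.900 → a = ∂d/∂x = -0.002400
Back-substitute: b = ∂d/∂y = -0.003200.
Steepest decrease is along −∇f: components (+0.002400 E, +0.003200 N).
Azimuth = atan2(+0.002400, +0.003200) = 36.9° ≈ 037°.

037°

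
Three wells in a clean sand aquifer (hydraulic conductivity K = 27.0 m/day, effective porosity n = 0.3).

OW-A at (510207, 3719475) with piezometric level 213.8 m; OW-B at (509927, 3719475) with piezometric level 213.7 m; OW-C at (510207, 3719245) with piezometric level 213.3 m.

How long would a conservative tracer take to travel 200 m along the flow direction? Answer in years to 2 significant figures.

∂h/∂x = (213.7 − 213.8) / (509927 − 510207) = +0.0003571
∂h/∂y = (213.3 − 213.8) / (3719245 − 3719475) = +0.002174
|∇h| = √(0.0003571² + 0.002174²) = 0.002203
Seepage velocity v = K·i/n = 27.0 × 0.002203 / 0.3 = 0.1983 m/day.
t = 200 / 0.1983 = 1009 days = 2.76 years.

2.8 years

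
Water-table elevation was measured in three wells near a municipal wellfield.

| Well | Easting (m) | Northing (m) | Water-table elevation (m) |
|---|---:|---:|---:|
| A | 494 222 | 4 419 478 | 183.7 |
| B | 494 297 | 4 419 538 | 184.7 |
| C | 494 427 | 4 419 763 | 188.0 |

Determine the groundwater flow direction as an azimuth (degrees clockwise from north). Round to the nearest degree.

193°

Three-point gradient (reference A): Δ to B = (75, 60, +1.0), Δ to C = (205, 285, +4.3).
∂h/∂x = +0.002975, ∂h/∂y = +0.01295 (det = 9075).
Flow direction (−∇h) has components (-0.002975 E, -0.01295 N).
Azimuth = atan2(E, N) = atan2(-0.002975, -0.01295) = 192.9° ≈ 193°.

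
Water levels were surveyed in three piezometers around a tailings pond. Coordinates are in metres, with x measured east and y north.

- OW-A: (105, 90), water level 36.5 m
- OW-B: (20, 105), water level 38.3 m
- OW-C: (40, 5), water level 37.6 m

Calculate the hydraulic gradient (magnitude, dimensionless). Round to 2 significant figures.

With h = a·x + b·y + c and OW-A as origin, the differences give:
  (-85)·a + 15·b = +1.8
  (-65)·a + (-85)·b = +1.1
Eliminate b (×(-85) and ×15, subtract): 8200·a = -169.50 → a = ∂h/∂x = -0.02067
Back-substitute: b = ∂h/∂y = +0.002866.
|∇h| = √(-0.02067² + 0.002866²) = 0.02087

0.021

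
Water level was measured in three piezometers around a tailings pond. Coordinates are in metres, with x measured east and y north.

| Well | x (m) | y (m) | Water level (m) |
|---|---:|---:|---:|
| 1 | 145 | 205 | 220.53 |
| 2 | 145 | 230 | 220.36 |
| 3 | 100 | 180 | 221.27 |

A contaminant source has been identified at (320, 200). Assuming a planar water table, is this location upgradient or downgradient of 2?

Taking 1 as reference: 2−1 = (0, 25, -0.17); 3−1 = (-45, -25, +0.74).
Determinant of the coordinate differences = 0·(-25) − (-45)·25 = 1125.
∂h/∂x = [(-0.17)·(-25) − (+0.74)·25] / 1125 = -0.01267
∂h/∂y = [0·(+0.74) − (-45)·(-0.17)] / 1125 = -0.006800
Head at (320, 200) = 220.53 + (-0.01267)·(175) + (-0.006800)·(-5) = 218.35 m.
That is lower than the 220.36 m at 2, so the point is downgradient.

downgradient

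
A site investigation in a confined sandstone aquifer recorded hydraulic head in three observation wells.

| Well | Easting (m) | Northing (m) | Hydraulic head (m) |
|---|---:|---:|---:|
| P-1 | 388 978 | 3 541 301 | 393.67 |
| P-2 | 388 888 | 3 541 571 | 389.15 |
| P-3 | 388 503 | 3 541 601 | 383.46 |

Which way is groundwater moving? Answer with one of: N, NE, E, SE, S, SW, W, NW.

NW

Three-point gradient (reference P-1): Δ to P-2 = (-90, 270, -4.52), Δ to P-3 = (-475, 300, -10.21).
∂h/∂x = +0.01383, ∂h/∂y = -0.01213 (det = 101250).
Flow = −∇h = (-0.01383 east, +0.01213 north), which points northwest.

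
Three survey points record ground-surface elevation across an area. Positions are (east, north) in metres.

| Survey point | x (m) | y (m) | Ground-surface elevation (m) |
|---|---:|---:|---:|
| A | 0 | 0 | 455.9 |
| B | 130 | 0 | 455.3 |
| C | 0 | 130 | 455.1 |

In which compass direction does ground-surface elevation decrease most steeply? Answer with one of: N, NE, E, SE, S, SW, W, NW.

∂z/∂x = (455.3 − 455.9) / (130 − 0) = -0.004615
∂z/∂y = (455.1 − 455.9) / (130 − 0) = -0.006154
Steepest decrease is along −∇f = (+0.004615 E, +0.006154 N) → northeast.

NE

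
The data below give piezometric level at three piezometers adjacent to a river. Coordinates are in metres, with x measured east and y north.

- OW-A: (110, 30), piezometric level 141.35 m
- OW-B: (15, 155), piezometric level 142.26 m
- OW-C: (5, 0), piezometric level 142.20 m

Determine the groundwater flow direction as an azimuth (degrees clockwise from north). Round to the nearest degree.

096°

Differences from OW-A: to OW-B (Δx, Δy, Δh) = (-95, 125, +0.91); to OW-C = (-105, -30, +0.85).
Determinant of the coordinate differences = (-95)·(-30) − (-105)·125 = 15975.
∂h/∂x = [(+0.91)·(-30) − (+0.85)·125] / 15975 = -0.008360
∂h/∂y = [(-95)·(+0.85) − (-105)·(+0.91)] / 15975 = +0.0009264
Flow direction (−∇h) has components (+0.008360 E, -0.0009264 N).
Azimuth = atan2(E, N) = atan2(+0.008360, -0.0009264) = 96.3° ≈ 096°.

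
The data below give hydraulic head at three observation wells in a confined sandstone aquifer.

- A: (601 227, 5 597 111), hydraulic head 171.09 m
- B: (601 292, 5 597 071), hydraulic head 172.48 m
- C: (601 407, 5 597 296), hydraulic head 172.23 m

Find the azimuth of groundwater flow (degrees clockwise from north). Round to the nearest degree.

Differences from A: to B (Δx, Δy, Δh) = (65, -40, +1.39); to C = (180, 185, +1.14).
Solve a·Δx + b·Δy = Δh: det = 65·185 − 180·(-40) = 19225.
∂h/∂x = [(+1.39)·185 − (+1.14)·(-40)] / 19225 = +0.01575
∂h/∂y = [65·(+1.14) − 180·(+1.39)] / 19225 = -0.009160
Flow direction (−∇h) has components (-0.01575 E, +0.009160 N).
Azimuth = atan2(E, N) = atan2(-0.01575, +0.009160) = 300.2° ≈ 300°.

300°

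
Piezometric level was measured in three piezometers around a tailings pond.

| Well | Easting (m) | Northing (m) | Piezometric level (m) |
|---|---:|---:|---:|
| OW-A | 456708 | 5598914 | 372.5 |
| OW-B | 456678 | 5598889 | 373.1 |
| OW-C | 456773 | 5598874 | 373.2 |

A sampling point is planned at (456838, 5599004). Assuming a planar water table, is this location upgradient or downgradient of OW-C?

With h = a·x + b·y + c and OW-A as origin, the differences give:
  (-30)·a + (-25)·b = +0.6
  65·a + (-40)·b = +0.7
Eliminate b (×(-40) and ×(-25), subtract): 2825·a = -6.50 → a = ∂h/∂x = -0.002301
Back-substitute: b = ∂h/∂y = -0.02124.
Head at (456838, 5599004) = 372.5 + (-0.002301)·(130) + (-0.02124)·(90) = 370.29 m.
That is lower than the 373.2 m at OW-C, so the point is downgradient.

downgradient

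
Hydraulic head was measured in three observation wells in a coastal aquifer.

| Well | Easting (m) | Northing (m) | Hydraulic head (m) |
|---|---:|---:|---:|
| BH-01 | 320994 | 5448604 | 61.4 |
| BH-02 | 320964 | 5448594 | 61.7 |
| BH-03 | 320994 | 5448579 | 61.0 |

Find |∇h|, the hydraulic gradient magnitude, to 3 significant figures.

0.0222

With h = a·x + b·y + c and BH-01 as origin, the differences give:
  (-30)·a + (-10)·b = +0.3
  0·a + (-25)·b = -0.4
Eliminate b (×(-25) and ×(-10), subtract): 750·a = -11.50 → a = ∂h/∂x = -0.01533
Back-substitute: b = ∂h/∂y = +0.01600.
|∇h| = √(-0.01533² + 0.01600²) = 0.02216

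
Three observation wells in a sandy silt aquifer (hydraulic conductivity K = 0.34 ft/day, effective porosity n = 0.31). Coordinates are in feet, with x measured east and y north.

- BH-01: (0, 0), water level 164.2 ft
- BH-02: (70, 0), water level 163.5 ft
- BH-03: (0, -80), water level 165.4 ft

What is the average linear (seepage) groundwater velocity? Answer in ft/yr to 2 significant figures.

∂h/∂x = (163.5 − 164.2) / (70 − 0) = -0.010000
∂h/∂y = (165.4 − 164.2) / (-80 − 0) = -0.01500
|∇h| = √(-0.010000² + -0.01500²) = 0.01803
Seepage velocity v = K·i/n = 0.34 × 0.01803 / 0.31 = 0.01977 ft/day = 7.221 ft/yr.

7.2 ft/yr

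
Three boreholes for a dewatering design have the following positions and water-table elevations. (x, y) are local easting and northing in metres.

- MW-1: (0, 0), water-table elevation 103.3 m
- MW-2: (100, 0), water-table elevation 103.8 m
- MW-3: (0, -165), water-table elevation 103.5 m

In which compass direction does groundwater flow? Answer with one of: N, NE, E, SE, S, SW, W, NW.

∂h/∂x = (103.8 − 103.3) / (100 − 0) = +0.005000
∂h/∂y = (103.5 − 103.3) / (-165 − 0) = -0.001212
Flow = −∇h = (-0.005000 east, +0.001212 north), which points west.

W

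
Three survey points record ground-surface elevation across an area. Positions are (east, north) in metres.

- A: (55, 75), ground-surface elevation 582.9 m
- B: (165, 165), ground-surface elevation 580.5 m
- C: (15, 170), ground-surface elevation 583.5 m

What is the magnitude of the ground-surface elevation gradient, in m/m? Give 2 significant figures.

With z = a·x + b·y + c and A as origin, the differences give:
  110·a + 90·b = -2.4
  (-40)·a + 95·b = +0.6
Eliminate b (×95 and ×90, subtract): 14050·a = -282.00 → a = ∂z/∂x = -0.02007
Back-substitute: b = ∂z/∂y = -0.002135.
|∇f| = √(-0.02007² + -0.002135²) = 0.02018 m/m

0.020 m/m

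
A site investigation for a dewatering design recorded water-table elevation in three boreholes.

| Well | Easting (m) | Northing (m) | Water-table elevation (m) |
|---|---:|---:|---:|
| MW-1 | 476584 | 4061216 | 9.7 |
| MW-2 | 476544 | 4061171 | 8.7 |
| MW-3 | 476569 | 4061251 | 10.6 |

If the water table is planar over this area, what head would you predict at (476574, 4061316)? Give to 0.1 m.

12.2 m

Differences from MW-1: to MW-2 (Δx, Δy, Δh) = (-40, -45, -1.0); to MW-3 = (-15, 35, +0.9).
Solve a·Δx + b·Δy = Δh: det = (-40)·35 − (-15)·(-45) = -2075.
∂h/∂x = [(-1.0)·35 − (+0.9)·(-45)] / -2075 = -0.002651
∂h/∂y = [(-40)·(+0.9) − (-15)·(-1.0)] / -2075 = +0.02458
h(476574, 4061316) = 9.7 + (-0.002651)·(-10) + (+0.02458)·(100) = 9.7 +0.027 +2.458 = 12.184 m.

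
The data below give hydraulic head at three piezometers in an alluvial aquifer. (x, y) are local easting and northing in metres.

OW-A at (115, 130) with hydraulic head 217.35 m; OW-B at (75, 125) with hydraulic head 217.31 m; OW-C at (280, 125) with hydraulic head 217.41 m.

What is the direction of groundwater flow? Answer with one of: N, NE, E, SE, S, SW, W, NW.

S

With h = a·x + b·y + c and OW-A as origin, the differences give:
  (-40)·a + (-5)·b = -0.04
  165·a + (-5)·b = +0.06
Eliminate b (×(-5) and ×(-5), subtract): 1025·a = 0.500 → a = ∂h/∂x = +0.0004878
Back-substitute: b = ∂h/∂y = +0.004098.
Flow = −∇h = (-0.0004878 east, -0.004098 north), which points south.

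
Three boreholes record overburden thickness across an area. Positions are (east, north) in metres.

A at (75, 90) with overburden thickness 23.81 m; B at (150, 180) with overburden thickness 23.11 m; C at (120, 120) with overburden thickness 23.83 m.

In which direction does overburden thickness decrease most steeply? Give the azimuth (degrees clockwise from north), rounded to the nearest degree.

With d = a·x + b·y + c and A as origin, the differences give:
  75·a + 90·b = -0.70
  45·a + 30·b = +0.02
Eliminate b (×30 and ×90, subtract): -1800·a = -22.800 → a = ∂d/∂x = +0.01267
Back-substitute: b = ∂d/∂y = -0.01833.
Steepest decrease is along −∇f: components (-0.01267 E, +0.01833 N).
Azimuth = atan2(-0.01267, +0.01833) = 325.4° ≈ 325°.

325°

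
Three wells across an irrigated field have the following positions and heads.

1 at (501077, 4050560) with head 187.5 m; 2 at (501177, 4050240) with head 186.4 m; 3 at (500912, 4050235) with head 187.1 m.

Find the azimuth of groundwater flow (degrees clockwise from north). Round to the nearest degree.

134°

With h = a·x + b·y + c and 1 as origin, the differences give:
  100·a + (-320)·b = -1.1
  (-165)·a + (-325)·b = -0.4
Eliminate b (×(-325) and ×(-320), subtract): -85300·a = 229.50 → a = ∂h/∂x = -0.002691
Back-substitute: b = ∂h/∂y = +0.002597.
Flow direction (−∇h) has components (+0.002691 E, -0.002597 N).
Azimuth = atan2(E, N) = atan2(+0.002691, -0.002597) = 134.0° ≈ 134°.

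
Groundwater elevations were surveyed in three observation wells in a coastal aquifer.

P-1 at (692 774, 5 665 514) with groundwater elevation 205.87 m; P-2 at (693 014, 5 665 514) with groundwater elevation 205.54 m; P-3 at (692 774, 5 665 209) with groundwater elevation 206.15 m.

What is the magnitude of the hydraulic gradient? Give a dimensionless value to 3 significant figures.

∂h/∂x = (205.54 − 205.87) / (693014 − 692774) = -0.001375
∂h/∂y = (206.15 − 205.87) / (5665209 − 5665514) = -0.0009180
|∇h| = √(-0.001375² + -0.0009180²) = 0.001653

0.00165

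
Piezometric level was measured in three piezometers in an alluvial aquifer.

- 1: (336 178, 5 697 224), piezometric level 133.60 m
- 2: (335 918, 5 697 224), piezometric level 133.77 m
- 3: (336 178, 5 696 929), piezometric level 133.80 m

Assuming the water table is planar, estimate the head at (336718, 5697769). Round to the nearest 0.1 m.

∂h/∂x = (133.77 − 133.60) / (335918 − 336178) = -0.0006538
∂h/∂y = (133.80 − 133.60) / (5696929 − 5697224) = -0.0006780
h(336718, 5697769) = 133.60 + (-0.0006538)·(540) + (-0.0006780)·(545) = 133.60 -0.353 -0.369 = 132.877 m.

132.9 m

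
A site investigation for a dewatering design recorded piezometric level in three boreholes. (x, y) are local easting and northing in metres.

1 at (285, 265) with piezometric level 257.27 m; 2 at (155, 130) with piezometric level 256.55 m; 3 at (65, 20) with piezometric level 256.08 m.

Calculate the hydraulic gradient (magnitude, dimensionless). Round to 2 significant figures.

0.0075

Taking 1 as reference: 2−1 = (-130, -135, -0.72); 3−1 = (-220, -245, -1.19).
Determinant of the coordinate differences = (-130)·(-245) − (-220)·(-135) = 2150.
∂h/∂x = [(-0.72)·(-245) − (-1.19)·(-135)] / 2150 = +0.007326
∂h/∂y = [(-130)·(-1.19) − (-220)·(-0.72)] / 2150 = -0.001721
|∇h| = √(0.007326² + -0.001721²) = 0.007525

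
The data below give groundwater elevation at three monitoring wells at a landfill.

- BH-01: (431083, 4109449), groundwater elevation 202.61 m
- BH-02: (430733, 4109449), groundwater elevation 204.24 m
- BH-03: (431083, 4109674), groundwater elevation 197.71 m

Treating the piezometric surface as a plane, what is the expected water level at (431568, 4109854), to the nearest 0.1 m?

∂h/∂x = (204.24 − 202.61) / (430733 − 431083) = -0.004657
∂h/∂y = (197.71 − 202.61) / (4109674 − 4109449) = -0.02178
h(431568, 4109854) = 202.61 + (-0.004657)·(485) + (-0.02178)·(405) = 202.61 -2.259 -8.820 = 191.531 m.

191.5 m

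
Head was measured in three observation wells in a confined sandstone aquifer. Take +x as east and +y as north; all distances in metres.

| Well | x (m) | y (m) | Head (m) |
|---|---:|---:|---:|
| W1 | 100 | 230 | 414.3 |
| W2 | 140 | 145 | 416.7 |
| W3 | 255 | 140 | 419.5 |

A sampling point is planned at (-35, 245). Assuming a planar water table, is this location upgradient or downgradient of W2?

downgradient

Differences from W1: to W2 (Δx, Δy, Δh) = (40, -85, +2.4); to W3 = (155, -90, +5.2).
Determinant of the coordinate differences = 40·(-90) − 155·(-85) = 9575.
∂h/∂x = [(+2.4)·(-90) − (+5.2)·(-85)] / 9575 = +0.02360
∂h/∂y = [40·(+5.2) − 155·(+2.4)] / 9575 = -0.01713
Head at (-35, 245) = 414.3 + (+0.02360)·(-135) + (-0.01713)·(15) = 410.86 m.
That is lower than the 416.7 m at W2, so the point is downgradient.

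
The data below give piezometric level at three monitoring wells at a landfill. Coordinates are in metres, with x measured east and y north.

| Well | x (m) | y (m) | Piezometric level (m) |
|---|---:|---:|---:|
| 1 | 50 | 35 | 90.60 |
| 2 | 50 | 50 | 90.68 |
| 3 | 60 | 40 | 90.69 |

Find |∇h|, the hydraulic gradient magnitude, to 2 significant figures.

Differences from 1: to 2 (Δx, Δy, Δh) = (0, 15, +0.08); to 3 = (10, 5, +0.09).
Solve a·Δx + b·Δy = Δh: det = 0·5 − 10·15 = -150.
∂h/∂x = [(+0.08)·5 − (+0.09)·15] / -150 = +0.006333
∂h/∂y = [0·(+0.09) − 10·(+0.08)] / -150 = +0.005333
|∇h| = √(0.006333² + 0.005333²) = 0.008279

0.0083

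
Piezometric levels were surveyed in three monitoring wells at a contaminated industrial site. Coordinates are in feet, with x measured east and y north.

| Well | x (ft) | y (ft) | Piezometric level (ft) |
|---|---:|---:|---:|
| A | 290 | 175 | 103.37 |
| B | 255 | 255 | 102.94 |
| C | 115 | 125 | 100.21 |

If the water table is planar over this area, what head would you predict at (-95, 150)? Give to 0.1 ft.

Taking A as reference: B−A = (-35, 80, -0.43); C−A = (-175, -50, -3.16).
Determinant of the coordinate differences = (-35)·(-50) − (-175)·80 = 15750.
∂h/∂x = [(-0.43)·(-50) − (-3.16)·80] / 15750 = +0.01742
∂h/∂y = [(-35)·(-3.16) − (-175)·(-0.43)] / 15750 = +0.002244
h(-95, 150) = 103.37 + (+0.01742)·(-385) + (+0.002244)·(-25) = 103.37 -6.705 -0.056 = 96.609 ft.

96.6 ft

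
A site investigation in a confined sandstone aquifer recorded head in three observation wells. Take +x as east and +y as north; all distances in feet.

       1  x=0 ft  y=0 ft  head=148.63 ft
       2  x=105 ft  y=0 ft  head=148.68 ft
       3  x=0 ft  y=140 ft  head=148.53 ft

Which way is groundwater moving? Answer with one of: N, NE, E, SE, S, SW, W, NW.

∂h/∂x = (148.68 − 148.63) / (105 − 0) = +0.0004762
∂h/∂y = (148.53 − 148.63) / (140 − 0) = -0.0007143
Flow = −∇h = (-0.0004762 east, +0.0007143 north), which points northwest.

NW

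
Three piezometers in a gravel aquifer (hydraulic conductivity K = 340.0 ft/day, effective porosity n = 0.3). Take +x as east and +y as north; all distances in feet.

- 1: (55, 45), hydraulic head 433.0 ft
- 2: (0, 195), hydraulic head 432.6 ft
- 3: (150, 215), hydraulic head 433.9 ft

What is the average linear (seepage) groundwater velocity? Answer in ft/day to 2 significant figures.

Differences from 1: to 2 (Δx, Δy, Δh) = (-55, 150, -0.4); to 3 = (95, 170, +0.9).
Solve a·Δx + b·Δy = Δh: det = (-55)·170 − 95·150 = -23600.
∂h/∂x = [(-0.4)·170 − (+0.9)·150] / -23600 = +0.008602
∂h/∂y = [(-55)·(+0.9) − 95·(-0.4)] / -23600 = +0.0004873
|∇h| = √(0.008602² + 0.0004873²) = 0.008616
Seepage velocity v = K·i/n = 340.0 × 0.008616 / 0.3 = 9.765 ft/day.

9.8 ft/day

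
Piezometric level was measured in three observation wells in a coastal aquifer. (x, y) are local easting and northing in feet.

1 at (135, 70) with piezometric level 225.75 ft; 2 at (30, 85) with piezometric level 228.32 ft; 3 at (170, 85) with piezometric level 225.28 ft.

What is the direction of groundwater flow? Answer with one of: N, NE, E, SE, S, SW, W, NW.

SE

With h = a·x + b·y + c and 1 as origin, the differences give:
  (-105)·a + 15·b = +2.57
  35·a + 15·b = -0.47
Eliminate b (×15 and ×15, subtract): -2100·a = 45.600 → a = ∂h/∂x = -0.02171
Back-substitute: b = ∂h/∂y = +0.01933.
Flow = −∇h = (+0.02171 east, -0.01933 north), which points southeast.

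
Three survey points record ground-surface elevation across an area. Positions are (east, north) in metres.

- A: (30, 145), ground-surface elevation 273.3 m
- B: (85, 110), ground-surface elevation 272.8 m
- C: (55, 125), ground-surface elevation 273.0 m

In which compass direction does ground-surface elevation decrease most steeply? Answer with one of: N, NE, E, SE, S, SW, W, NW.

With z = a·x + b·y + c and A as origin, the differences give:
  55·a + (-35)·b = -0.5
  25·a + (-20)·b = -0.3
Eliminate b (×(-20) and ×(-35), subtract): -225·a = -0.50 → a = ∂z/∂x = +0.002222
Back-substitute: b = ∂z/∂y = +0.01778.
Steepest decrease is along −∇f = (-0.002222 E, -0.01778 N) → south.

S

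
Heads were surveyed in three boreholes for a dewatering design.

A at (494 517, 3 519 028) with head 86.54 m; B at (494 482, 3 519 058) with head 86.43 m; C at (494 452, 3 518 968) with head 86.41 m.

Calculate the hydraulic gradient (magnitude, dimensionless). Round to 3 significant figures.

Taking A as reference: B−A = (-35, 30, -0.11); C−A = (-65, -60, -0.13).
Solve a·Δx + b·Δy = Δh: det = (-35)·(-60) − (-65)·30 = 4050.
∂h/∂x = [(-0.11)·(-60) − (-0.13)·30] / 4050 = +0.002593
∂h/∂y = [(-35)·(-0.13) − (-65)·(-0.11)] / 4050 = -0.0006420
|∇h| = √(0.002593² + -0.0006420²) = 0.002671

0.00267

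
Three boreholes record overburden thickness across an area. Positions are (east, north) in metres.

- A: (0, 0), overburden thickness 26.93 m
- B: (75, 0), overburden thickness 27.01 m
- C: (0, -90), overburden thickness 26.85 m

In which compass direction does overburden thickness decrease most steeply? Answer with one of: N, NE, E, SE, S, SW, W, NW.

SW

∂d/∂x = (27.01 − 26.93) / (75 − 0) = +0.001067
∂d/∂y = (26.85 − 26.93) / (-90 − 0) = +0.0008889
Steepest decrease is along −∇f = (-0.001067 E, -0.0008889 N) → southwest.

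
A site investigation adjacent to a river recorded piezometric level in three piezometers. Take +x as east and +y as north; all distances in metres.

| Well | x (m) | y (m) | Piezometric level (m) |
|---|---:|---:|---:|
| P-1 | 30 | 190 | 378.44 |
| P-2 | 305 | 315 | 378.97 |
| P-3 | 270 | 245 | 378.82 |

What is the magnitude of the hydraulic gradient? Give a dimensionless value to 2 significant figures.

0.0020

Differences from P-1: to P-2 (Δx, Δy, Δh) = (275, 125, +0.53); to P-3 = (240, 55, +0.38).
Determinant of the coordinate differences = 275·55 − 240·125 = -14875.
∂h/∂x = [(+0.53)·55 − (+0.38)·125] / -14875 = +0.001234
∂h/∂y = [275·(+0.38) − 240·(+0.53)] / -14875 = +0.001526
|∇h| = √(0.001234² + 0.001526²) = 0.001963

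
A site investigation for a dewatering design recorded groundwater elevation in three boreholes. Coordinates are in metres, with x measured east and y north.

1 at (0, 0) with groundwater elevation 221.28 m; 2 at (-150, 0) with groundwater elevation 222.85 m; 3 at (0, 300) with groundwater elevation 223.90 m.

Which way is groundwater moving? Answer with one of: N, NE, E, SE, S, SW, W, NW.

SE

∂h/∂x = (222.85 − 221.28) / (-150 − 0) = -0.01047
∂h/∂y = (223.90 − 221.28) / (300 − 0) = +0.008733
Flow = −∇h = (+0.01047 east, -0.008733 north), which points southeast.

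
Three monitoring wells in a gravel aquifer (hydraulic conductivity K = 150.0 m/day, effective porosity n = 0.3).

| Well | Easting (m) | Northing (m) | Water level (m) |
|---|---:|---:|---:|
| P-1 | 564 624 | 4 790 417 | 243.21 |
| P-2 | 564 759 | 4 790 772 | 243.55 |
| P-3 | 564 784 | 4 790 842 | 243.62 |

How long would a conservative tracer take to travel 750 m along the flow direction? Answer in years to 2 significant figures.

1.7 years

With h = a·x + b·y + c and P-1 as origin, the differences give:
  135·a + 355·b = +0.34
  160·a + 425·b = +0.41
Eliminate b (×425 and ×355, subtract): 575·a = -1.050 → a = ∂h/∂x = -0.001826
Back-substitute: b = ∂h/∂y = +0.001652.
|∇h| = √(-0.001826² + 0.001652²) = 0.002462
Seepage velocity v = K·i/n = 150.0 × 0.002462 / 0.3 = 1.231 m/day.
t = 750 / 1.231 = 609.3 days = 1.67 years.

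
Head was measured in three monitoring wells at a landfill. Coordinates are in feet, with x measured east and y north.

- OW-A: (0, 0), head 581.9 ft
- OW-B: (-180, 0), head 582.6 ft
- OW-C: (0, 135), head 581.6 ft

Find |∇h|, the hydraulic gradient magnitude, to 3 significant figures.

∂h/∂x = (582.6 − 581.9) / (-180 − 0) = -0.003889
∂h/∂y = (581.6 − 581.9) / (135 − 0) = -0.002222
|∇h| = √(-0.003889² + -0.002222²) = 0.004479

0.00448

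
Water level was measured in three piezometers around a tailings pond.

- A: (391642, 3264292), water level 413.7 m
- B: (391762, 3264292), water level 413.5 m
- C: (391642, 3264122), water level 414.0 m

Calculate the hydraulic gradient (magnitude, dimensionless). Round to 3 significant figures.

∂h/∂x = (413.5 − 413.7) / (391762 − 391642) = -0.001667
∂h/∂y = (414.0 − 413.7) / (3264122 − 3264292) = -0.001765
|∇h| = √(-0.001667² + -0.001765²) = 0.002428

0.00243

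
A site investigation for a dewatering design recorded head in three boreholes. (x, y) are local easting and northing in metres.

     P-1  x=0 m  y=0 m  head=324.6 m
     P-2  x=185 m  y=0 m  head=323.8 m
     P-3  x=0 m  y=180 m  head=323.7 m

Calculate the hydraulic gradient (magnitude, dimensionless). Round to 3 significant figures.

0.00661

∂h/∂x = (323.8 − 324.6) / (185 − 0) = -0.004324
∂h/∂y = (323.7 − 324.6) / (180 − 0) = -0.005000
|∇h| = √(-0.004324² + -0.005000²) = 0.00661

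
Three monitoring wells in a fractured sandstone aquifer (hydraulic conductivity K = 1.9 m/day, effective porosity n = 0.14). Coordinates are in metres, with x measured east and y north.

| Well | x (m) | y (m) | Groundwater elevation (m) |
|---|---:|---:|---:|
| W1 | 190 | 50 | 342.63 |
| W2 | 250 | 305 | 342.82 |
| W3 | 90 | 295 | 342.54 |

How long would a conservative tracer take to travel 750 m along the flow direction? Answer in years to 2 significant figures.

86 years

Differences from W1: to W2 (Δx, Δy, Δh) = (60, 255, +0.19); to W3 = (-100, 245, -0.09).
Solve a·Δx + b·Δy = Δh: det = 60·245 − (-100)·255 = 40200.
∂h/∂x = [(+0.19)·245 − (-0.09)·255] / 40200 = +0.001729
∂h/∂y = [60·(-0.09) − (-100)·(+0.19)] / 40200 = +0.0003383
|∇h| = √(0.001729² + 0.0003383²) = 0.001762
Seepage velocity v = K·i/n = 1.9 × 0.001762 / 0.14 = 0.02391 m/day.
t = 750 / 0.02391 = 3.137e+04 days = 85.9 years.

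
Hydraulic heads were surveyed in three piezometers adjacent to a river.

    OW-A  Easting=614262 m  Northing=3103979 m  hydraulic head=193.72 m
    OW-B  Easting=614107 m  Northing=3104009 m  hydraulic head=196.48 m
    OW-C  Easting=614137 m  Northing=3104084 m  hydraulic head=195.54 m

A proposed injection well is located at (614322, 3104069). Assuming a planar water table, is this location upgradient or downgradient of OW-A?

Taking OW-A as reference: OW-B−OW-A = (-155, 30, +2.76); OW-C−OW-A = (-125, 105, +1.82).
Solve a·Δx + b·Δy = Δh: det = (-155)·105 − (-125)·30 = -12525.
∂h/∂x = [(+2.76)·105 − (+1.82)·30] / -12525 = -0.01878
∂h/∂y = [(-155)·(+1.82) − (-125)·(+2.76)] / -12525 = -0.005022
Head at (614322, 3104069) = 193.72 + (-0.01878)·(60) + (-0.005022)·(90) = 192.14 m.
That is lower than the 193.72 m at OW-A, so the point is downgradient.

downgradient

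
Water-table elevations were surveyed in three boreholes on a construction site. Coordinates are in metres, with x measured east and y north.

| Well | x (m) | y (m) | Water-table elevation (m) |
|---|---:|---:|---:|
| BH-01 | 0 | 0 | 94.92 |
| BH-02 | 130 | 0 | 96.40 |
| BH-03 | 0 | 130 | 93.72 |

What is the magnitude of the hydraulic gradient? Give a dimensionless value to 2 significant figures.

∂h/∂x = (96.40 − 94.92) / (130 − 0) = +0.01138
∂h/∂y = (93.72 − 94.92) / (130 − 0) = -0.009231
|∇h| = √(0.01138² + -0.009231²) = 0.01465

0.015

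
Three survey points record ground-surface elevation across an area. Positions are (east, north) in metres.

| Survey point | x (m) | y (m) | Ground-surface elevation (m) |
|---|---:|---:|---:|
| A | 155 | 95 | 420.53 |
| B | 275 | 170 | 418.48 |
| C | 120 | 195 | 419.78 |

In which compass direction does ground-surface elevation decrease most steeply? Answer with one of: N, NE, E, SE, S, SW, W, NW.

With z = a·x + b·y + c and A as origin, the differences give:
  120·a + 75·b = -2.05
  (-35)·a + 100·b = -0.75
Eliminate b (×100 and ×75, subtract): 14625·a = -148.750 → a = ∂z/∂x = -0.01017
Back-substitute: b = ∂z/∂y = -0.01106.
Steepest decrease is along −∇f = (+0.01017 E, +0.01106 N) → northeast.

NE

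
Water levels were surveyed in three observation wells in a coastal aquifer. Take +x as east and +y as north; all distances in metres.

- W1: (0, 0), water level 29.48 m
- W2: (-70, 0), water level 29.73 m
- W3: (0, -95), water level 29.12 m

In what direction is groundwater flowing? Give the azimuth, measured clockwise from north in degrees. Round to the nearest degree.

∂h/∂x = (29.73 − 29.48) / (-70 − 0) = -0.003571
∂h/∂y = (29.12 − 29.48) / (-95 − 0) = +0.003789
Flow direction (−∇h) has components (+0.003571 E, -0.003789 N).
Azimuth = atan2(E, N) = atan2(+0.003571, -0.003789) = 136.7° ≈ 137°.

137°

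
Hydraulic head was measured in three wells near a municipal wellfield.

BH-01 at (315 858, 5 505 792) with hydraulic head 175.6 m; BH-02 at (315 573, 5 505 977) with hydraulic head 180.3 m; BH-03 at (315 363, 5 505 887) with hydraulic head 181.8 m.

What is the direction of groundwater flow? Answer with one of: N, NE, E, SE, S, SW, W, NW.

SE

Taking BH-01 as reference: BH-02−BH-01 = (-285, 185, +4.7); BH-03−BH-01 = (-495, 95, +6.2).
Solve a·Δx + b·Δy = Δh: det = (-285)·95 − (-495)·185 = 64500.
∂h/∂x = [(+4.7)·95 − (+6.2)·185] / 64500 = -0.01086
∂h/∂y = [(-285)·(+6.2) − (-495)·(+4.7)] / 64500 = +0.008674
Flow = −∇h = (+0.01086 east, -0.008674 north), which points southeast.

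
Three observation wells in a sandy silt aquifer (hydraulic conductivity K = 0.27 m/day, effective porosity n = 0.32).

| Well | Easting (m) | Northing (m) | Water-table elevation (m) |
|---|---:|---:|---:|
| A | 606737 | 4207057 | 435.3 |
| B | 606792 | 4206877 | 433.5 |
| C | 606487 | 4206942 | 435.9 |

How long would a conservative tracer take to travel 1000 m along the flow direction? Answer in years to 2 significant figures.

320 years

Taking A as reference: B−A = (55, -180, -1.8); C−A = (-250, -115, +0.6).
Solve a·Δx + b·Δy = Δh: det = 55·(-115) − (-250)·(-180) = -51325.
∂h/∂x = [(-1.8)·(-115) − (+0.6)·(-180)] / -51325 = -0.006137
∂h/∂y = [55·(+0.6) − (-250)·(-1.8)] / -51325 = +0.008125
|∇h| = √(-0.006137² + 0.008125²) = 0.01018
Seepage velocity v = K·i/n = 0.27 × 0.01018 / 0.32 = 0.008589 m/day.
t = 1000 / 0.008589 = 1.164e+05 days = 319 years.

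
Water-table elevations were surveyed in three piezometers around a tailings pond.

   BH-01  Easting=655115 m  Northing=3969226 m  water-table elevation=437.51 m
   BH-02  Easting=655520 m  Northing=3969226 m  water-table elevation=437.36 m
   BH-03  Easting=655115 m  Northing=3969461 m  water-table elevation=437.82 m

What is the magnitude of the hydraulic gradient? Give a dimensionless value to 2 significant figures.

0.0014

∂h/∂x = (437.36 − 437.51) / (655520 − 655115) = -0.0003704
∂h/∂y = (437.82 − 437.51) / (3969461 − 3969226) = +0.001319
|∇h| = √(-0.0003704² + 0.001319²) = 0.00137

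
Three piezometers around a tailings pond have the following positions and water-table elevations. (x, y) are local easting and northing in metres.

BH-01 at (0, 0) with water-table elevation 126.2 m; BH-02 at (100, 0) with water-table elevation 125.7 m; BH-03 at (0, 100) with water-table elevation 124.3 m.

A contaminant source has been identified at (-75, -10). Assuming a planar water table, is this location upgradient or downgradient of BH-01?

∂h/∂x = (125.7 − 126.2) / (100 − 0) = -0.005000
∂h/∂y = (124.3 − 126.2) / (100 − 0) = -0.01900
Head at (-75, -10) = 126.2 + (-0.005000)·(-75) + (-0.01900)·(-10) = 126.77 m.
That is higher than the 126.2 m at BH-01, so the point is upgradient.

upgradient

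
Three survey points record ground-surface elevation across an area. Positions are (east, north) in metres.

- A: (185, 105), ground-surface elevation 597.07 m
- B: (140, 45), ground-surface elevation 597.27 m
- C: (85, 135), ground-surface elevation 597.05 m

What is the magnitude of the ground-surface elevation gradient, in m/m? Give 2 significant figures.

Three-point gradient (reference A): Δ to B = (-45, -60, +0.20), Δ to C = (-100, 30, -0.02).
∂z/∂x = -0.0006531, ∂z/∂y = -0.002844 (det = -7350).
|∇f| = √(-0.0006531² + -0.002844²) = 0.002918 m/m

0.0029 m/m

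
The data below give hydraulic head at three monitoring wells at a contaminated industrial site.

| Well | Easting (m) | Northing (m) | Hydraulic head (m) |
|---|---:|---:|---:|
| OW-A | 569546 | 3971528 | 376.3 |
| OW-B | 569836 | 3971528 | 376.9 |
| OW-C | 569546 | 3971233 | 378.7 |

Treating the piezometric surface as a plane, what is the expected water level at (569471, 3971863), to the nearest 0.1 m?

373.4 m

∂h/∂x = (376.9 − 376.3) / (569836 − 569546) = +0.002069
∂h/∂y = (378.7 − 376.3) / (3971233 − 3971528) = -0.008136
h(569471, 3971863) = 376.3 + (+0.002069)·(-75) + (-0.008136)·(335) = 376.3 -0.155 -2.725 = 373.419 m.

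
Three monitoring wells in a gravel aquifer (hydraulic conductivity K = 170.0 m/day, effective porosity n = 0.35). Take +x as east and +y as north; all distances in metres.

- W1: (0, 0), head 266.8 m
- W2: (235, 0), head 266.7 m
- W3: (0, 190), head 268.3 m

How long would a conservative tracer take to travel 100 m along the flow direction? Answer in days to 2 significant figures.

∂h/∂x = (266.7 − 266.8) / (235 − 0) = -0.0004255
∂h/∂y = (268.3 − 266.8) / (190 − 0) = +0.007895
|∇h| = √(-0.0004255² + 0.007895²) = 0.007906
Seepage velocity v = K·i/n = 170.0 × 0.007906 / 0.35 = 3.84 m/day.
t = 100 / 3.84 = 26.04 days.

26 days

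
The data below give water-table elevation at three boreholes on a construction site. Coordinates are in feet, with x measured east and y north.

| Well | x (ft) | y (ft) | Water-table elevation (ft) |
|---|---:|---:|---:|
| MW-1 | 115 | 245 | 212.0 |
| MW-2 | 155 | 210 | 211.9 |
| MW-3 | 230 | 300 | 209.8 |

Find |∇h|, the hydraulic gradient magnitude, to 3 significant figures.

With h = a·x + b·y + c and MW-1 as origin, the differences give:
  40·a + (-35)·b = -0.1
  115·a + 55·b = -2.2
Eliminate b (×55 and ×(-35), subtract): 6225·a = -82.50 → a = ∂h/∂x = -0.01325
Back-substitute: b = ∂h/∂y = -0.01229.
|∇h| = √(-0.01325² + -0.01229²) = 0.01807

0.0181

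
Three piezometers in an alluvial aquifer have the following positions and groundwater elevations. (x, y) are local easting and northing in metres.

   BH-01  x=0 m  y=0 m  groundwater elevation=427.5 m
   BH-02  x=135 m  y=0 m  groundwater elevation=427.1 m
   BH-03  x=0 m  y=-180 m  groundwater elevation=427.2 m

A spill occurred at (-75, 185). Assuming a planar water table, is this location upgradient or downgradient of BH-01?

∂h/∂x = (427.1 − 427.5) / (135 − 0) = -0.002963
∂h/∂y = (427.2 − 427.5) / (-180 − 0) = +0.001667
Head at (-75, 185) = 427.5 + (-0.002963)·(-75) + (+0.001667)·(185) = 428.03 m.
That is higher than the 427.5 m at BH-01, so the point is upgradient.

upgradient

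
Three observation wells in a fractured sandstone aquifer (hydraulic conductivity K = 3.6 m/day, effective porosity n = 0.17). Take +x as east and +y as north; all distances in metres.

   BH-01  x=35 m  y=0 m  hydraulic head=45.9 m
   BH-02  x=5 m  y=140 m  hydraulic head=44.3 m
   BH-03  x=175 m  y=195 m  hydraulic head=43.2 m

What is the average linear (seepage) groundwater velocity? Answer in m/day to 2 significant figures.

With h = a·x + b·y + c and BH-01 as origin, the differences give:
  (-30)·a + 140·b = -1.6
  140·a + 195·b = -2.7
Eliminate b (×195 and ×140, subtract): -25450·a = 66.00 → a = ∂h/∂x = -0.002593
Back-substitute: b = ∂h/∂y = -0.01198.
|∇h| = √(-0.002593² + -0.01198²) = 0.01226
Seepage velocity v = K·i/n = 3.6 × 0.01226 / 0.17 = 0.2596 m/day.

0.26 m/day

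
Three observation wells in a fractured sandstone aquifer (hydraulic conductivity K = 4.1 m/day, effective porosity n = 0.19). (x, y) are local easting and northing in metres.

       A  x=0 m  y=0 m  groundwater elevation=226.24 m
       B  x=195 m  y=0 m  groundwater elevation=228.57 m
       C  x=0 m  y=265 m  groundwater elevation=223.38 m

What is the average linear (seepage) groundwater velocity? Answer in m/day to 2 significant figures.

0.35 m/day

∂h/∂x = (228.57 − 226.24) / (195 − 0) = +0.01195
∂h/∂y = (223.38 − 226.24) / (265 − 0) = -0.01079
|∇h| = √(0.01195² + -0.01079²) = 0.0161
Seepage velocity v = K·i/n = 4.1 × 0.0161 / 0.19 = 0.3474 m/day.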